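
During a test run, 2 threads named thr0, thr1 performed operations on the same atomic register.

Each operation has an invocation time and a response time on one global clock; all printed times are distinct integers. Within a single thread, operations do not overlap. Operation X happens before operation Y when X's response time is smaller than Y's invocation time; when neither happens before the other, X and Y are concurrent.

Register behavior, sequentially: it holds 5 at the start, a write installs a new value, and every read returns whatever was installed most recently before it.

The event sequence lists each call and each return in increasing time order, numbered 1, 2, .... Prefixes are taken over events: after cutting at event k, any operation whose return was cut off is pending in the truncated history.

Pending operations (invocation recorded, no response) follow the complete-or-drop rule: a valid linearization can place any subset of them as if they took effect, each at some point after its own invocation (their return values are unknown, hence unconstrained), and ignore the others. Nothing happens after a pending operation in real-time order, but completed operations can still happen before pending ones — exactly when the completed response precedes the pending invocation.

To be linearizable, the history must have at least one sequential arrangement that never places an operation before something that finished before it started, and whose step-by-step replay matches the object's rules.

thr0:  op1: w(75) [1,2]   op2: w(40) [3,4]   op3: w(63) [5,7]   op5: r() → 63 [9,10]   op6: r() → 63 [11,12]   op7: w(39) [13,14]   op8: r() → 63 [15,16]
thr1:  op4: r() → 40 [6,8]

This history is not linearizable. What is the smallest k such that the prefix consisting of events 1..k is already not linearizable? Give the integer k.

16

events 1..15 are still linearizable — one witness is op1, op2, op4, op3, op5, op6, op7:
1. op1 w(75), leaving value 75
2. op2 w(40), leaving value 40
3. op4 r() → 40, leaving value 40
4. op3 w(63), leaving value 63
5. op5 r() → 63, leaving value 63
6. op6 r() → 63, leaving value 63
7. op7 w(39), leaving value 39
once event 16 joins (op8's response, time 16), exhaustive search finds no witness
e.g. op1, op2, op3, op4, op5, op6, op7, op8: illegal at step 4, since op4 r() → 40 cannot apply there
e.g. op1, op2, op4, op3, op5, op6, op7, op8: illegal at step 8, since op8 r() → 63 cannot apply there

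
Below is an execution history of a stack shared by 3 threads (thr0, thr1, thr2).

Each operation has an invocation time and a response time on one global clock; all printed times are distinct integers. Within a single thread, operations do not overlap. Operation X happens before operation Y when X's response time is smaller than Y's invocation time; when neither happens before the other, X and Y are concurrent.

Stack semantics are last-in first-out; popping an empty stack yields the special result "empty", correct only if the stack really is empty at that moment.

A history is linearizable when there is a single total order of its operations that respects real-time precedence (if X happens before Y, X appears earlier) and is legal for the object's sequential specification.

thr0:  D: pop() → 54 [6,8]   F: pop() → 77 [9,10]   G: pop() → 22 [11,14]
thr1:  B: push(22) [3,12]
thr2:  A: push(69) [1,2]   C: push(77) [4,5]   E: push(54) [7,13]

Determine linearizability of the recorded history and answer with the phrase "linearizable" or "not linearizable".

linearizable

witness order: A, B, C, E, D, F, G
step 1: A push(69) — stack <69>
step 2: B push(22) — stack <69,22>
step 3: C push(77) — stack <69,22,77>
step 4: E push(54) — stack <69,22,77,54>
step 5: D pop() → 54 — stack <69,22,77>
step 6: F pop() → 77 — stack <69,22>
step 7: G pop() → 22 — stack <69>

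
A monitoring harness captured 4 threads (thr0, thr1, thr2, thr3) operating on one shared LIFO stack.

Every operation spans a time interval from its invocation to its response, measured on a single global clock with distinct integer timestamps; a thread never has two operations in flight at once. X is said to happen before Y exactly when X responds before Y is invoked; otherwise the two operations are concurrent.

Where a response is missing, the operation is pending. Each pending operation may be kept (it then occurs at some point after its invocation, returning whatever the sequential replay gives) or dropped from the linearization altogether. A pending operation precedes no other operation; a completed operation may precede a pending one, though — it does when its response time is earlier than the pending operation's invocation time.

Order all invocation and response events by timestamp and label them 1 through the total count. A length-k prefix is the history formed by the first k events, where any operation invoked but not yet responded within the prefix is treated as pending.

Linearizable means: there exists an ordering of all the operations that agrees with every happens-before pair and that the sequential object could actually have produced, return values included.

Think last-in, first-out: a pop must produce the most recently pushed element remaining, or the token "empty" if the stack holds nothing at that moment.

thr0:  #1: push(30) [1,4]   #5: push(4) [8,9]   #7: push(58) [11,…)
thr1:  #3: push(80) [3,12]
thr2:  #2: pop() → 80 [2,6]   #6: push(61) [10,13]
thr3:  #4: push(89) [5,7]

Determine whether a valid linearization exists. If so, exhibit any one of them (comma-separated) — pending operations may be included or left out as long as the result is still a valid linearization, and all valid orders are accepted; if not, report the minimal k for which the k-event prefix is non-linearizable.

linearizable — witness: #1, #3, #2, #4, #5, #6

step 1: #1 push(30) — stack <30>
step 2: #3 push(80) — stack <30,80>
step 3: #2 pop() → 80 — stack <30>
step 4: #4 push(89) — stack <30,89>
step 5: #5 push(4) — stack <30,89,4>
step 6: #6 push(61) — stack <30,89,4,61>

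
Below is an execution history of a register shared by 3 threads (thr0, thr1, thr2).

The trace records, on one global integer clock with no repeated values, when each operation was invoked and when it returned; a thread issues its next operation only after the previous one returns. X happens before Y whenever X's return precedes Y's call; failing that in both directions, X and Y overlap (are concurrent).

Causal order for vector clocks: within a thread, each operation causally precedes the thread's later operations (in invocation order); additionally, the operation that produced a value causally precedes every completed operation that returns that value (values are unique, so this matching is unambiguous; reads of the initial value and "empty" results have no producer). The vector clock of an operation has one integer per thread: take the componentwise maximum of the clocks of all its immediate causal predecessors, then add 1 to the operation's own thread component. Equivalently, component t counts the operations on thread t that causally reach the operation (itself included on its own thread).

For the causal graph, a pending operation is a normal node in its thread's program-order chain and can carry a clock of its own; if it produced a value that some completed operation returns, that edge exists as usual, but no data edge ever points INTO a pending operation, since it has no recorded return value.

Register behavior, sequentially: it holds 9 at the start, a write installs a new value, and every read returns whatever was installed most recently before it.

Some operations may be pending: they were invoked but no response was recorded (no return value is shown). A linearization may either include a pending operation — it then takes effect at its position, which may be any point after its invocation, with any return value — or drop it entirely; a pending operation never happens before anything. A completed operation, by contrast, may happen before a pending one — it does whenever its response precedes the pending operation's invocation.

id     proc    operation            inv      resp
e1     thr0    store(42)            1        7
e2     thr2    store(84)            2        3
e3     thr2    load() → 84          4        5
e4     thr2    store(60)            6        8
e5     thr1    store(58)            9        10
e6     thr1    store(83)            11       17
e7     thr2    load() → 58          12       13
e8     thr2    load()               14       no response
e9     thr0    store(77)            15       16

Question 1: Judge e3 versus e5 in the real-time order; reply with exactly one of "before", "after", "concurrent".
e3 spans [4,5], e5 spans [9,10]
resp(e3)=5 < inv(e5)=9

before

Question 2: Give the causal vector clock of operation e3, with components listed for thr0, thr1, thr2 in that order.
root op e2, invoked 2: fresh clock plus thr2's own tick → (0, 0, 1)
root op e5, invoked 9: fresh clock plus thr1's own tick → (0, 1, 0)
root op e1, invoked 1: fresh clock plus thr0's own tick → (1, 0, 0)
VC(e3, invoked at 4): max of VC(e2)=(0, 0, 1), then +1 on thread thr2 → (0, 0, 2)
VC(e6, invoked at 11): max of VC(e5)=(0, 1, 0), then +1 on thread thr1 → (0, 2, 0)
VC(e9, invoked at 15): max of VC(e1)=(1, 0, 0), then +1 on thread thr0 → (2, 0, 0)
VC(e4, invoked at 6): max of VC(e3)=(0, 0, 2), then +1 on thread thr2 → (0, 0, 3)
VC(e7, invoked at 12): max of VC(e4)=(0, 0, 3), VC(e5)=(0, 1, 0), then +1 on thread thr2 → (0, 1, 4)
VC(e8, invoked at 14): max of VC(e7)=(0, 1, 4), then +1 on thread thr2 → (0, 1, 5)
target: VC(e3) = (0, 0, 2)

(0, 0, 2)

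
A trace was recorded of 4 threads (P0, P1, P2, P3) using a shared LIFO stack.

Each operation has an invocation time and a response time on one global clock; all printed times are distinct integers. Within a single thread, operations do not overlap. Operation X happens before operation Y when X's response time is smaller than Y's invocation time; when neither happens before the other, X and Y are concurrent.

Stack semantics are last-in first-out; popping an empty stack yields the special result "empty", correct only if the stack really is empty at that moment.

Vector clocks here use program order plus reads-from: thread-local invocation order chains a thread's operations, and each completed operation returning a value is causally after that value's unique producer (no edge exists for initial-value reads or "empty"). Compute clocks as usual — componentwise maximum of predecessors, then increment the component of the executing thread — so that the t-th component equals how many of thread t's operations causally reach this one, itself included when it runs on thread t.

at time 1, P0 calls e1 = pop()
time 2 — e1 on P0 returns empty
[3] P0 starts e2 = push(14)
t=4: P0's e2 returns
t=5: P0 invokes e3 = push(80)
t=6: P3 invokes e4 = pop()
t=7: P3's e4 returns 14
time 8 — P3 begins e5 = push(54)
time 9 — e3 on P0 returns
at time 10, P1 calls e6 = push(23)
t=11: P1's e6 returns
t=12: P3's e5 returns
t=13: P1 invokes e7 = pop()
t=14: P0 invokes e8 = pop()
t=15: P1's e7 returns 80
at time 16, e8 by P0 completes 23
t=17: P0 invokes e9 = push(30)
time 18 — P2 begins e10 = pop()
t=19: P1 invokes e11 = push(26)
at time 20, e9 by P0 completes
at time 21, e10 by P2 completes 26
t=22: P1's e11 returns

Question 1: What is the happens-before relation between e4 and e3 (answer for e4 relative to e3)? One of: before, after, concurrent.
e4 spans [6,7], e3 spans [5,9]
the intervals overlap in both directions

concurrent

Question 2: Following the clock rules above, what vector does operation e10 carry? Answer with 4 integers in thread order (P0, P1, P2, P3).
root op e6, invoked 10: fresh clock plus P1's own tick → (0, 1, 0, 0)
root op e1, invoked 1: fresh clock plus P0's own tick → (1, 0, 0, 0)
e2 (invocation 3): componentwise max over VC(e1)=(1, 0, 0, 0), +1 at P0, giving (2, 0, 0, 0)
e4 (invocation 6): componentwise max over VC(e2)=(2, 0, 0, 0), +1 at P3, giving (2, 0, 0, 1)
e3 (invocation 5): componentwise max over VC(e2)=(2, 0, 0, 0), +1 at P0, giving (3, 0, 0, 0)
e5 (invocation 8): componentwise max over VC(e4)=(2, 0, 0, 1), +1 at P3, giving (2, 0, 0, 2)
e7 (invocation 13): componentwise max over VC(e3)=(3, 0, 0, 0), VC(e6)=(0, 1, 0, 0), +1 at P1, giving (3, 2, 0, 0)
e8 (invocation 14): componentwise max over VC(e3)=(3, 0, 0, 0), VC(e6)=(0, 1, 0, 0), +1 at P0, giving (4, 1, 0, 0)
e11 (invocation 19): componentwise max over VC(e7)=(3, 2, 0, 0), +1 at P1, giving (3, 3, 0, 0)
e9 (invocation 17): componentwise max over VC(e8)=(4, 1, 0, 0), +1 at P0, giving (5, 1, 0, 0)
e10 (invocation 18): componentwise max over VC(e11)=(3, 3, 0, 0), +1 at P2, giving (3, 3, 1, 0)
target: VC(e10) = (3, 3, 1, 0)

(3, 3, 1, 0)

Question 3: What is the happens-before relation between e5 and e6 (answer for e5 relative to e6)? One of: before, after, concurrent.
e5 spans [8,12], e6 spans [10,11]
the intervals overlap in both directions

concurrent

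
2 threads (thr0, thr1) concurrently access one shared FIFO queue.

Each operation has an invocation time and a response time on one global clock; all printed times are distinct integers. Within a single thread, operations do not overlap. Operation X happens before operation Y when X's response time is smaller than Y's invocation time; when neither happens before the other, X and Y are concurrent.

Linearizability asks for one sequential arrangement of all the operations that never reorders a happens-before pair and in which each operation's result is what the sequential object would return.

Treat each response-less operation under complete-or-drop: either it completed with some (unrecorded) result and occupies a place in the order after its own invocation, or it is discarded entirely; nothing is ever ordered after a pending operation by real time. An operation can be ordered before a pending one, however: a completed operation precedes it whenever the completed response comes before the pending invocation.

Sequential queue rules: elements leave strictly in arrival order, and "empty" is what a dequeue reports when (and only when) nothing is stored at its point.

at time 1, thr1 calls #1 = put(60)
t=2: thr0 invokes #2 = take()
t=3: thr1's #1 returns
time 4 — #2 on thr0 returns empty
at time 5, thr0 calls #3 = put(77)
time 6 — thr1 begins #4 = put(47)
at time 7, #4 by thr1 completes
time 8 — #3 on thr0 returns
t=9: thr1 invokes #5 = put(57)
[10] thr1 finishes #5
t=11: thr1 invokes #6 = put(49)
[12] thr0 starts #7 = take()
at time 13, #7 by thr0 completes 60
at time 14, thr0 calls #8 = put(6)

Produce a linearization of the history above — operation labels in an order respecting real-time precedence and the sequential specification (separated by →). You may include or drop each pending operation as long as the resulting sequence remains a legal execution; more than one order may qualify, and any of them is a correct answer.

#2 → #1 → #3 → #4 → #5 → #6 → #7

step 1: #2 take() → empty — queue <>
step 2: #1 put(60) — queue <60>
step 3: #3 put(77) — queue <60,77>
step 4: #4 put(47) — queue <60,77,47>
step 5: #5 put(57) — queue <60,77,47,57>
step 6: #6 put(49) (pending, included) — queue <60,77,47,57,49>
step 7: #7 take() → 60 — queue <77,47,57,49>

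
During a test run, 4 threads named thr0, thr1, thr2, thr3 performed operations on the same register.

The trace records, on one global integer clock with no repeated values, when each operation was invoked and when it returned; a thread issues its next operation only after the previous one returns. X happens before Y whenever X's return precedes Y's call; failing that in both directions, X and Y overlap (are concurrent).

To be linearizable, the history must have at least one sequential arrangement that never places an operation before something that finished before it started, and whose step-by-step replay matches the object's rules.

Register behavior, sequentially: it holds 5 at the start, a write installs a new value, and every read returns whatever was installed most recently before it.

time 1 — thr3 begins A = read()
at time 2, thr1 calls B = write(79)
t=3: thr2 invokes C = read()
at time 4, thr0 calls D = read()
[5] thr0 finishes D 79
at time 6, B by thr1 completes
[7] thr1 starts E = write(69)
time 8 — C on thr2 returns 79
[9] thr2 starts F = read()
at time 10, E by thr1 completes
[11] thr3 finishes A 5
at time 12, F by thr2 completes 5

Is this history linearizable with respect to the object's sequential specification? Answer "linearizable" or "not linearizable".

events 1..11 are fine; event 12 — the response of F at time 12 — makes the prefix non-linearizable
all 84 real-time-respecting orders fail — 6 completed register operations, no legal replay
e.g. A, B, C, D, E, F: illegal at step 6, since F read() → 5 cannot apply there
e.g. A, B, C, D, F, E: illegal at step 5, since F read() → 5 cannot apply there

not linearizable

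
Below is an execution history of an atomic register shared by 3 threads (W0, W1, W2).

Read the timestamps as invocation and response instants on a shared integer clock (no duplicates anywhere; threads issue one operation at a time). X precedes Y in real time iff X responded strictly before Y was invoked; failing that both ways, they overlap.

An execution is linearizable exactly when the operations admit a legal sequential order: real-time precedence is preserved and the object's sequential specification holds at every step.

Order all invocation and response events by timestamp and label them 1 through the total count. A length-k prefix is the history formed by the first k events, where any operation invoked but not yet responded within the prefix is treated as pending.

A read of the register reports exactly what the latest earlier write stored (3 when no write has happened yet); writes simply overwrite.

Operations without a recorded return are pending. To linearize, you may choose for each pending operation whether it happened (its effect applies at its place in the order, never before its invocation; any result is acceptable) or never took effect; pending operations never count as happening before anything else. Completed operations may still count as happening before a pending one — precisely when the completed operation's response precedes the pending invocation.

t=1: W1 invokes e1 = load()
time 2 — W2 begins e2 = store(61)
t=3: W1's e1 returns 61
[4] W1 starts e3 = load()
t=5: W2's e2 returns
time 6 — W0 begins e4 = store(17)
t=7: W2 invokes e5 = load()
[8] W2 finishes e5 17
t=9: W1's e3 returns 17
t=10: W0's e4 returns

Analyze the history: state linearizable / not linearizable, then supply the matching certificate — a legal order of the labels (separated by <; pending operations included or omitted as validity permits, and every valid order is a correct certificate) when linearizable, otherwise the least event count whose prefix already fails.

after step 1 (e2 store(61)): value 61
after step 2 (e1 load() → 61): value 61
after step 3 (e4 store(17)): value 17
after step 4 (e3 load() → 17): value 17
after step 5 (e5 load() → 17): value 17

linearizable — witness: e2 < e1 < e4 < e3 < e5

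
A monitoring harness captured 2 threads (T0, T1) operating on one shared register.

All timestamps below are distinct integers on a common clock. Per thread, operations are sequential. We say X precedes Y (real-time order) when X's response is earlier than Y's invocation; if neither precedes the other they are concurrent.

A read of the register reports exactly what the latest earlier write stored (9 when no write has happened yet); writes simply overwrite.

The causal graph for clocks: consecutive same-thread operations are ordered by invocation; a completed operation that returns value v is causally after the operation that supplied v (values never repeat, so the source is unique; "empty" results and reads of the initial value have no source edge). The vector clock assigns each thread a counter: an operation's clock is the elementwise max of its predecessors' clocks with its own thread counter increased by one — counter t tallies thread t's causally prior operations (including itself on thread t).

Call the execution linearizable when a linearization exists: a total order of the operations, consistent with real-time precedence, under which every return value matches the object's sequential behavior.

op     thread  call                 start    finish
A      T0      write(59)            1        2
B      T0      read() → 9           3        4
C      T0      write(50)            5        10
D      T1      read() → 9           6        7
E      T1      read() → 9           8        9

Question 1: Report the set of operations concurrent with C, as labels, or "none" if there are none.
C runs from 5 to 10; window-overlapping ops are concurrent
A [1,2]: before
B [3,4]: before
D [6,7]: concurrent
E [8,9]: concurrent

D, E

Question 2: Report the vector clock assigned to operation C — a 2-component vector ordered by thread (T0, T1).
D, invoked 6, has no incoming edges; only T1's bump applies → (0, 1)
A, invoked 1, has no incoming edges; only T0's bump applies → (1, 0)
invoked at 8, E merges VC(D)=(0, 1) and bumps T1's slot → (0, 2)
invoked at 3, B merges VC(A)=(1, 0) and bumps T0's slot → (2, 0)
invoked at 5, C merges VC(B)=(2, 0) and bumps T0's slot → (3, 0)
target: VC(C) = (3, 0)

(3, 0)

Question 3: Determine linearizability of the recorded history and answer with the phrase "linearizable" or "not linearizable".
cut after 3 events: linearizable; cut after 4 events (B responds, time 4): not linearizable
a single order respects real time; the 2 completed register operations fail replay along it
for example A, B fails at step 2: B read() → 9 is not legal there

not linearizable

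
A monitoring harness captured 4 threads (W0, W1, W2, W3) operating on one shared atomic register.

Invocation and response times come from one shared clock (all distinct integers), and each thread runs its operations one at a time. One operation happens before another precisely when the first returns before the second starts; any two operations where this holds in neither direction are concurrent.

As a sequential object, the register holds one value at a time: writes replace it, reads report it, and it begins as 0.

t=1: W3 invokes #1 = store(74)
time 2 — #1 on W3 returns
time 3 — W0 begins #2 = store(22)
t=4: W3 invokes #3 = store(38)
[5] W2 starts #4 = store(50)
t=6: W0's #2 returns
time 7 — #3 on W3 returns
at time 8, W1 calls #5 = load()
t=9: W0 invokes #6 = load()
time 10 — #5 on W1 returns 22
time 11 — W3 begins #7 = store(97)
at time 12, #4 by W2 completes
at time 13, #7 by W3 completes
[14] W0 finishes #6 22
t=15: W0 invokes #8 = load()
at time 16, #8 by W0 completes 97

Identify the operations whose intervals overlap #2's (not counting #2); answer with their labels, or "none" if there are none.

#2 runs from 3 to 6; window-overlapping ops are concurrent
#1 [1,2]: before
#3 [4,7]: concurrent
#4 [5,12]: concurrent
#5 [8,10]: after
#6 [9,14]: after
#7 [11,13]: after
#8 [15,16]: after

#3, #4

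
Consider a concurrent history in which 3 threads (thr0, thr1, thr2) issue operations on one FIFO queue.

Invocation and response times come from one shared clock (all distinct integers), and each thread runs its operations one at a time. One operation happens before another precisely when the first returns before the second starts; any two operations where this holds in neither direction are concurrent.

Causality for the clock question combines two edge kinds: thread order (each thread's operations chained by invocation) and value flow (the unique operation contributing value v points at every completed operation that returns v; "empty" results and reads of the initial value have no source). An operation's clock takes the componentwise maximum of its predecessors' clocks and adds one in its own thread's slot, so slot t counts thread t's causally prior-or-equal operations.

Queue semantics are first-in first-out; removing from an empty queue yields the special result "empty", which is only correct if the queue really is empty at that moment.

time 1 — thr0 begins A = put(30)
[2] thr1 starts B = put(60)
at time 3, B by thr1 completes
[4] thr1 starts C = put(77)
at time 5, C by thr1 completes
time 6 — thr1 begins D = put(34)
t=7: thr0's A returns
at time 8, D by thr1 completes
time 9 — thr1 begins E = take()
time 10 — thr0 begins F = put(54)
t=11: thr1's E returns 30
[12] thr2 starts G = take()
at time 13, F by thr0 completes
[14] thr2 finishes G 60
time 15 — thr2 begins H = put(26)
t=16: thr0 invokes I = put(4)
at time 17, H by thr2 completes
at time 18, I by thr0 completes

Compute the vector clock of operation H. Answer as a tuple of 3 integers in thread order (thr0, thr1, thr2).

invoked at 2, B has no predecessors; its own thr1 bump gives (0, 1, 0)
invoked at 1, A has no predecessors; its own thr0 bump gives (1, 0, 0)
from VC(B)=(0, 1, 0), G (invoked 12) maxes components and bumps thr2 → (0, 1, 1)
from VC(B)=(0, 1, 0), C (invoked 4) maxes components and bumps thr1 → (0, 2, 0)
from VC(A)=(1, 0, 0), F (invoked 10) maxes components and bumps thr0 → (2, 0, 0)
from VC(G)=(0, 1, 1), H (invoked 15) maxes components and bumps thr2 → (0, 1, 2)
from VC(C)=(0, 2, 0), D (invoked 6) maxes components and bumps thr1 → (0, 3, 0)
from VC(F)=(2, 0, 0), I (invoked 16) maxes components and bumps thr0 → (3, 0, 0)
from VC(A)=(1, 0, 0), VC(D)=(0, 3, 0), E (invoked 9) maxes components and bumps thr1 → (1, 4, 0)
target: VC(H) = (0, 1, 2)

(0, 1, 2)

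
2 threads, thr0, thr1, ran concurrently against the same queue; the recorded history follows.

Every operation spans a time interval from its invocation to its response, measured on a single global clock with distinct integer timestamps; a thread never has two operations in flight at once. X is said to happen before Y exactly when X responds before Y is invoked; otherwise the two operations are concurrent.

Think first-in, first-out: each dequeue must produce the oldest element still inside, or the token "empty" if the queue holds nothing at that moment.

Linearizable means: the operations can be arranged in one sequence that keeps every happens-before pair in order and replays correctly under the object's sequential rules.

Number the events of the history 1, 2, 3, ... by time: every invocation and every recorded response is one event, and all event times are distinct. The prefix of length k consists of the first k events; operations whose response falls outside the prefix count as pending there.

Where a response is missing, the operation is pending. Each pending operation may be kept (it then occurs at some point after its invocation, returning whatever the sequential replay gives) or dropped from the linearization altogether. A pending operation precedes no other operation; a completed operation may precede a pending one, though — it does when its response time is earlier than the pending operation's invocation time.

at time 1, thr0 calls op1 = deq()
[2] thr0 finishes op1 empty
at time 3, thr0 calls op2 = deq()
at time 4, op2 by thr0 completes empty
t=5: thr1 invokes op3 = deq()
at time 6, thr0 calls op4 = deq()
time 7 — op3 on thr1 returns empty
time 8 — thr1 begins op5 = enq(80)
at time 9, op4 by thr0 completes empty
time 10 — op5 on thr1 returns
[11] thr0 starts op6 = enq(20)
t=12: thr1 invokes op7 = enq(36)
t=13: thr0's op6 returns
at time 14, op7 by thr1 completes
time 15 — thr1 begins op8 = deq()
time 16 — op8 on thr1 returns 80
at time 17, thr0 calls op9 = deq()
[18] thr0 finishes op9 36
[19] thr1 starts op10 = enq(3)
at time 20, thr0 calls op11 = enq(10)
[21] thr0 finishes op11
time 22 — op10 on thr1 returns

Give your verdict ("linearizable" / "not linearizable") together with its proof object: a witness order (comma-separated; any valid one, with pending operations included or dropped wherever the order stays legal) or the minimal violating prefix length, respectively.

step 1: op1 deq() → empty — queue <>
step 2: op2 deq() → empty — queue <>
step 3: op3 deq() → empty — queue <>
step 4: op4 deq() → empty — queue <>
step 5: op5 enq(80) — queue <80>
step 6: op7 enq(36) — queue <80,36>
step 7: op6 enq(20) — queue <80,36,20>
step 8: op8 deq() → 80 — queue <36,20>
step 9: op9 deq() → 36 — queue <20>
step 10: op10 enq(3) — queue <20,3>
step 11: op11 enq(10) — queue <20,3,10>

linearizable — witness: op1, op2, op3, op4, op5, op7, op6, op8, op9, op10, op11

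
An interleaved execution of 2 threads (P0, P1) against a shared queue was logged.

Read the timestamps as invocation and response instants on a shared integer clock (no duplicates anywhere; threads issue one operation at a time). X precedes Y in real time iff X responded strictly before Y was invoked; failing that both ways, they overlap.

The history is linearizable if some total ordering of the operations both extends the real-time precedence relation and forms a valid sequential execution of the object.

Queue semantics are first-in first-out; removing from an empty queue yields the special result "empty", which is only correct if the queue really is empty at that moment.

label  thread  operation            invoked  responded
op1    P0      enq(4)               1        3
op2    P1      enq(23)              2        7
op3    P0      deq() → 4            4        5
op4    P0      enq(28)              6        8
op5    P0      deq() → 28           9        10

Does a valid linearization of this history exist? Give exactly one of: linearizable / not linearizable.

linearizable

a witness: op1, op3, op4, op2, op5
step 1: op1 enq(4) — queue <4>
step 2: op3 deq() → 4 — queue <>
step 3: op4 enq(28) — queue <28>
step 4: op2 enq(23) — queue <28,23>
step 5: op5 deq() → 28 — queue <23>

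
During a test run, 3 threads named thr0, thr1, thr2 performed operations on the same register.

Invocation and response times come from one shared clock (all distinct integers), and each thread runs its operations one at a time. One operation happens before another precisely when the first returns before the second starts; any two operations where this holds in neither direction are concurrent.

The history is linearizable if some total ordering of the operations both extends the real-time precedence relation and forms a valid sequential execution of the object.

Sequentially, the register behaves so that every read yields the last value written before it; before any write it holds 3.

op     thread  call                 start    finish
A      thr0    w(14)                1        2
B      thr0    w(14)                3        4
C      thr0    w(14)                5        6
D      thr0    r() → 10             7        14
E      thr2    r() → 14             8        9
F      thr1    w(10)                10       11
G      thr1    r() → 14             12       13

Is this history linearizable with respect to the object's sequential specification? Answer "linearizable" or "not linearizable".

not linearizable

the violation lands at event 13, G's response at time 13: events 1..12 linearize, events 1..13 do not
exactly one order of the 6 completed ops respects real time; the register replay fails
no escape via the 1 pending operation (D): every completion choice fails
one such order, A, B, C, E, F, G (pending dropped), breaks at step 6 where G r() → 14 is illegal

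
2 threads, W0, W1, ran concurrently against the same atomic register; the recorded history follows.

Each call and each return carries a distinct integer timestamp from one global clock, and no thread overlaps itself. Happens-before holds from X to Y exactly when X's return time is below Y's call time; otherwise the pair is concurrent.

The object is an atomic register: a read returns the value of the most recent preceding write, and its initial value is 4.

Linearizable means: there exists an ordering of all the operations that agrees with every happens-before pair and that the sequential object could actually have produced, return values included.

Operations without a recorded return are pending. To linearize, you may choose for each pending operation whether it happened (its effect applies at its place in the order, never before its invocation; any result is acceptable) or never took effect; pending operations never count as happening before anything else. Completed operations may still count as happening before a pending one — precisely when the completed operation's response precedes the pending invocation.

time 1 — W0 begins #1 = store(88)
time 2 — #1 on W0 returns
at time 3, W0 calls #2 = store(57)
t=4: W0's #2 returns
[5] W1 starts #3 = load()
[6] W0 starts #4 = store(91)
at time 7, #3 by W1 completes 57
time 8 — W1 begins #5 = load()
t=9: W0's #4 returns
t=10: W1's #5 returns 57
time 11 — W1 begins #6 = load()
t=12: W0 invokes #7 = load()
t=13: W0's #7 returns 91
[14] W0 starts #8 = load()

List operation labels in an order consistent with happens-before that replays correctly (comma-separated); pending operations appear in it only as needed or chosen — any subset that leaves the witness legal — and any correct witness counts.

step 1: #1 store(88) — value 88
step 2: #2 store(57) — value 57
step 3: #3 load() → 57 — value 57
step 4: #5 load() → 57 — value 57
step 5: #4 store(91) — value 91
step 6: #6 load() (pending, included) — value 91
step 7: #7 load() → 91 — value 91

#1, #2, #3, #5, #4, #6, #7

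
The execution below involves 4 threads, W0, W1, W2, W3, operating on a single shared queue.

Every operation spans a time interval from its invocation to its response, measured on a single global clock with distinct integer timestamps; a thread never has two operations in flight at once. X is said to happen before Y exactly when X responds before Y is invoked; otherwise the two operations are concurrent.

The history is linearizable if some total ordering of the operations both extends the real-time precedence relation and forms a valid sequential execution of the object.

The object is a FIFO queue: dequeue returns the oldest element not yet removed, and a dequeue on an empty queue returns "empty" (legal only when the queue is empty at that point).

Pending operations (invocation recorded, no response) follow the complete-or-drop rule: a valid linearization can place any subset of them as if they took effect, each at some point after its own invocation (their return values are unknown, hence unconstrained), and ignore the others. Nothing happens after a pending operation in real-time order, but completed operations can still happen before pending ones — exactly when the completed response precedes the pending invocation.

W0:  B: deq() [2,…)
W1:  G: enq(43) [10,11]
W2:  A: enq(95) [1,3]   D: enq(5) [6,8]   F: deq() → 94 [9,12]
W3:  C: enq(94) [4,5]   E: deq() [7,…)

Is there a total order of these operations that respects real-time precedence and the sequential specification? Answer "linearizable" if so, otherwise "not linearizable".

linearizable

witness order: A, B, C, D, F, E, G
1. A enq(95), leaving queue <95>
2. B deq() (pending, included), leaving queue <>
3. C enq(94), leaving queue <94>
4. D enq(5), leaving queue <94,5>
5. F deq() → 94, leaving queue <5>
6. E deq() (pending, included), leaving queue <>
7. G enq(43), leaving queue <43>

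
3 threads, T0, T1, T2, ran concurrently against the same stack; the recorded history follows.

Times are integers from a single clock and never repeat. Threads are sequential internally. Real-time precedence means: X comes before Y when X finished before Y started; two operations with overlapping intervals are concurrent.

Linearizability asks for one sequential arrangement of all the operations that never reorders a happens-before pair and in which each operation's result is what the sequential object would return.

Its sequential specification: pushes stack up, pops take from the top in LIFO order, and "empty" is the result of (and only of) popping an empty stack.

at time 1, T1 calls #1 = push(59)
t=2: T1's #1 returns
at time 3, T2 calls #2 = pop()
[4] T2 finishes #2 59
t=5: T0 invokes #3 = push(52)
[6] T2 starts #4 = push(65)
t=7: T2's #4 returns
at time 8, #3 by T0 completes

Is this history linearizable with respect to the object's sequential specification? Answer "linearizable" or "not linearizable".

linearizable

a witness: #1, #2, #3, #4
step 1: #1 push(59) — stack <59>
step 2: #2 pop() → 59 — stack <>
step 3: #3 push(52) — stack <52>
step 4: #4 push(65) — stack <52,65>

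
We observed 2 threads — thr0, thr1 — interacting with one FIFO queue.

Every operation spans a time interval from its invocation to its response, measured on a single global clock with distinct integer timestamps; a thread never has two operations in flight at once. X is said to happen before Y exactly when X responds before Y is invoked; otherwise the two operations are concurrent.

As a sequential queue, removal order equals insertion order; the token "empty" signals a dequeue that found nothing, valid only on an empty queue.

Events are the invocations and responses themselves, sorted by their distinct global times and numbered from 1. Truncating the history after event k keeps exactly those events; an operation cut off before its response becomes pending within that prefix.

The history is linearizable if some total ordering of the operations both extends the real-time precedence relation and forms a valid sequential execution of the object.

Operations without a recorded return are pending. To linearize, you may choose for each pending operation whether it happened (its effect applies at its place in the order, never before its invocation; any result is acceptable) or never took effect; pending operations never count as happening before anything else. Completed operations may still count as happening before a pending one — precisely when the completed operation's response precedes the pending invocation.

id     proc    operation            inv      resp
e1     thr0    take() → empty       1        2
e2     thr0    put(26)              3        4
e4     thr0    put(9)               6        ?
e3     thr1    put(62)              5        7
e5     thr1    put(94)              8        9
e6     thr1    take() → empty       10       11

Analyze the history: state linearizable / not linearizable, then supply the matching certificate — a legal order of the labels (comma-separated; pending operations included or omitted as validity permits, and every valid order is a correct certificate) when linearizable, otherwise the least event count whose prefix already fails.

not linearizable — minimal violating prefix: 11 events

through event 10 a valid linearization exists; event 11 (e6 responding at time 11) ends that
a single order respects real time; the 5 completed FIFO queue operations fail replay along it
no completion choice of the 1 pending operation (e4) rescues it — every subset was tried
e.g. e1, e2, e3, e5, e6 (pending dropped): illegal at step 5, since e6 take() → empty cannot apply there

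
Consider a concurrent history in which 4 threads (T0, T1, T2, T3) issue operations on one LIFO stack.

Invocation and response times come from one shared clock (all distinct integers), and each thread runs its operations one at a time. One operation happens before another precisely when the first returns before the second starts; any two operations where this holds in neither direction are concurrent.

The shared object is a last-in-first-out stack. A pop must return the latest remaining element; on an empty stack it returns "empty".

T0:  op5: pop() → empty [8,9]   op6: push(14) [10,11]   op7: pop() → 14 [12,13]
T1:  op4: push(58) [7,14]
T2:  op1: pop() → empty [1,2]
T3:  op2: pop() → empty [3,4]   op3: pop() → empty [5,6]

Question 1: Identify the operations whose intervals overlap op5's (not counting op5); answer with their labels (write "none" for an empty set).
op4

op5 runs from 8 to 9; window-overlapping ops are concurrent
op1 [1,2]: before
op2 [3,4]: before
op3 [5,6]: before
op4 [7,14]: concurrent
op6 [10,11]: after
op7 [12,13]: after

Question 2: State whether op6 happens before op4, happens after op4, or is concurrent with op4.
concurrent

op6 spans [10,11], op4 spans [7,14]
the intervals overlap in both directions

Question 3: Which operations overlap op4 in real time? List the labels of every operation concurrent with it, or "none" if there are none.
op5, op6, op7

op4 spans [7,14]: anything still running between times 7 and 14 counts as concurrent
op1 [1,2]: before
op2 [3,4]: before
op3 [5,6]: before
op5 [8,9]: concurrent
op6 [10,11]: concurrent
op7 [12,13]: concurrent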